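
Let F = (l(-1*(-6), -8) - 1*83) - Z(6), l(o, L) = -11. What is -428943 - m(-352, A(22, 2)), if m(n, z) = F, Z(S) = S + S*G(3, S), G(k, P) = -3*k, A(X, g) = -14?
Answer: -428897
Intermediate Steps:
Z(S) = -8*S (Z(S) = S + S*(-3*3) = S + S*(-9) = S - 9*S = -8*S)
F = -46 (F = (-11 - 1*83) - (-8)*6 = (-11 - 83) - 1*(-48) = -94 + 48 = -46)
m(n, z) = -46
-428943 - m(-352, A(22, 2)) = -428943 - 1*(-46) = -428943 + 46 = -428897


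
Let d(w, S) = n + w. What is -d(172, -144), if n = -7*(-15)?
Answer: -277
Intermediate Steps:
n = 105
d(w, S) = 105 + w
-d(172, -144) = -(105 + 172) = -1*277 = -277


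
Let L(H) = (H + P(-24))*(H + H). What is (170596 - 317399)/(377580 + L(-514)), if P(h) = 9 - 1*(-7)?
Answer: -146803/889524 ≈ -0.16504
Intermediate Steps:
P(h) = 16 (P(h) = 9 + 7 = 16)
L(H) = 2*H*(16 + H) (L(H) = (H + 16)*(H + H) = (16 + H)*(2*H) = 2*H*(16 + H))
(170596 - 317399)/(377580 + L(-514)) = (170596 - 317399)/(377580 + 2*(-514)*(16 - 514)) = -146803/(377580 + 2*(-514)*(-498)) = -146803/(377580 + 511944) = -146803/889524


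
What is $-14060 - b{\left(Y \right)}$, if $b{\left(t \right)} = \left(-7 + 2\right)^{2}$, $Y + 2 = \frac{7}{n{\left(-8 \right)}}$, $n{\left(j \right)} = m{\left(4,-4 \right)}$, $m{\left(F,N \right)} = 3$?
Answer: $-14085$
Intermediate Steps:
$n{\left(j \right)} = 3$
$Y = \frac{1}{3}$ ($Y = -2 + \frac{7}{3} = \frac{1}{3} \approx 0.33333$)
$b{\left(t \right)} = 25$ ($b{\left(t \right)} = \left(-5\right)^{2} = 25$)
$-14060 - b{\left(Y \right)} = -14060 - 25 = -14085$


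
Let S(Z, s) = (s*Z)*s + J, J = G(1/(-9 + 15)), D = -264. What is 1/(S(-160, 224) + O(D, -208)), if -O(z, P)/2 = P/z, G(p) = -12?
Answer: -33/264929728 ≈ -1.2456e-7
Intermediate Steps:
J = -12
S(Z, s) = -12 + Z*s**2 (S(Z, s) = (s*Z)*s - 12 = (Z*s)*s - 12 = Z*s**2 - 12 = -12 + Z*s**2)
O(z, P) = -2*P/z
1/(S(-160, 224) + O(D, -208)) = 1/((-12 - 160*224**2) - 2*(-208)/(-264)) = 1/((-12 - 160*50176) - 2*(-208)*(-1/264)) = 1/((-12 - 8028160) - 52/33) = 1/(-8028172 - 52/33) = 1/(-264929728/33) = -33/264929728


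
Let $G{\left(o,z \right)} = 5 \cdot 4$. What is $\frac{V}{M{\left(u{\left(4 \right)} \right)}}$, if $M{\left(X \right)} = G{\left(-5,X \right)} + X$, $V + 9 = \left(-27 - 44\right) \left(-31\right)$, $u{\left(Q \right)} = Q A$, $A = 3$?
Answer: $\frac{137}{2} \approx 68.5$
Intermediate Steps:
$u{\left(Q \right)} = 3 Q$ ($u{\left(Q \right)} = Q 3 = 3 Q$)
$G{\left(o,z \right)} = 20$
$V = 2192$ ($V = -9 + \left(-27 - 44\right) \left(-31\right) = -9 - -2201 = -9 + 2201 = 2192$)
$M{\left(X \right)} = 20 + X$
$\frac{V}{M{\left(u{\left(4 \right)} \right)}} = \frac{2192}{20 + 3 \cdot 4} = \frac{2192}{20 + 12} = \frac{2192}{32} = 2192 \cdot \frac{1}{32} = \frac{137}{2}$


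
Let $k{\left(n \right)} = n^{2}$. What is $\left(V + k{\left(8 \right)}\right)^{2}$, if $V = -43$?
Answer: $441$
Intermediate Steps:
$\left(V + k{\left(8 \right)}\right)^{2} = \left(-43 + 8^{2}\right)^{2} = \left(-43 + 64\right)^{2} = 21^{2} = 441$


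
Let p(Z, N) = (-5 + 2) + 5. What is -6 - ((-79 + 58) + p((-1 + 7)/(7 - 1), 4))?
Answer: 13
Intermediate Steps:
p(Z, N) = 2 (p(Z, N) = -3 + 5 = 2)
-6 - ((-79 + 58) + p((-1 + 7)/(7 - 1), 4)) = -6 - ((-79 + 58) + 2) = -6 - (-21 + 2) = -6 - 1*(-19) = -6 + 19 = 13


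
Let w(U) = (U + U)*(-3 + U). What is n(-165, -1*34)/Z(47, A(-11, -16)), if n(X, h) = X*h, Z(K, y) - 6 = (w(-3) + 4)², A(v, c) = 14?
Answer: 255/73 ≈ 3.4931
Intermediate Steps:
w(U) = 2*U*(-3 + U) (w(U) = (2*U)*(-3 + U) = 2*U*(-3 + U))
Z(K, y) = 1606 (Z(K, y) = 6 + (2*(-3)*(-3 - 3) + 4)² = 6 + (2*(-3)*(-6) + 4)² = 6 + (36 + 4)² = 6 + 40² = 6 + 1600 = 1606)
n(-165, -1*34)/Z(47, A(-11, -16)) = -(-165)*34/1606 = -165*(-34)*(1/1606) = 5610*(1/1606) = 255/73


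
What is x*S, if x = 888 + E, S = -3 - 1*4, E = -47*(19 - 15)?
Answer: -4900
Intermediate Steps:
E = -188 (E = -47*4 = -188)
S = -7 (S = -3 - 4 = -7)
x = 700 (x = 888 - 188 = 700)
x*S = 700*(-7) = -4900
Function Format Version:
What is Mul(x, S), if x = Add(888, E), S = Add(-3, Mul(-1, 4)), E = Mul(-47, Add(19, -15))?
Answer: -4900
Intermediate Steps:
E = -188 (E = Mul(-47, 4) = -188)
S = -7 (S = Add(-3, -4) = -7)
x = 700 (x = Add(888, -188) = 700)
Mul(x, S) = Mul(700, -7) = -4900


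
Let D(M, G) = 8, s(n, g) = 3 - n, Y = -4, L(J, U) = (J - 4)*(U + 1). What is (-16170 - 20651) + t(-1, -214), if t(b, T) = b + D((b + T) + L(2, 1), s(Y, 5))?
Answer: -36814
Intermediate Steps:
L(J, U) = (1 + U)*(-4 + J) (L(J, U) = (-4 + J)*(1 + U) = (1 + U)*(-4 + J))
t(b, T) = 8 + b (t(b, T) = b + 8 = 8 + b)
(-16170 - 20651) + t(-1, -214) = (-16170 - 20651) + (8 - 1) = -36821 + 7 = -36814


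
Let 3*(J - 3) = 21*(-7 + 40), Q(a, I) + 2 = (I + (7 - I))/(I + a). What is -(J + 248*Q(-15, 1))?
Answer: 386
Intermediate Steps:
Q(a, I) = -2 + 7/(I + a) (Q(a, I) = -2 + (I + (7 - I))/(I + a) = -2 + 7/(I + a))
J = 234 (J = 3 + (21*(-7 + 40))/3 = 3 + (21*33)/3 = 3 + (⅓)*693 = 3 + 231 = 234)
-(J + 248*Q(-15, 1)) = -(234 + 248*((7 - 2*1 - 2*(-15))/(1 - 15))) = -(234 + 248*((7 - 2 + 30)/(-14))) = -(234 + 248*(-1/14*35)) = -(234 + 248*(-5/2)) = -(234 - 620) = -1*(-386) = 386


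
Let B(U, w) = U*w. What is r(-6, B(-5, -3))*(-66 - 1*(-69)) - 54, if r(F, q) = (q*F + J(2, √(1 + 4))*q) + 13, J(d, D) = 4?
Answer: -105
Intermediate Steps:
r(F, q) = 13 + 4*q + F*q (r(F, q) = (q*F + 4*q) + 13 = (F*q + 4*q) + 13 = (4*q + F*q) + 13 = 13 + 4*q + F*q)
r(-6, B(-5, -3))*(-66 - 1*(-69)) - 54 = (13 + 4*(-5*(-3)) - (-30)*(-3))*(-66 - 1*(-69)) - 54 = (13 + 4*15 - 6*15)*(-66 + 69) - 54 = (13 + 60 - 90)*3 - 54 = -17*3 - 54 = -51 - 54 = -105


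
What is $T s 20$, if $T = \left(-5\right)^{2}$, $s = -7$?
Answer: $-3500$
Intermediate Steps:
$T = 25$
$T s 20 = 25 \left(-7\right) 20 = \left(-175\right) 20 = -3500$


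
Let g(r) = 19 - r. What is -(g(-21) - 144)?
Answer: 104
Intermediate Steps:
-(g(-21) - 144) = -((19 - 1*(-21)) - 144) = -((19 + 21) - 144) = -(40 - 144) = -1*(-104) = 104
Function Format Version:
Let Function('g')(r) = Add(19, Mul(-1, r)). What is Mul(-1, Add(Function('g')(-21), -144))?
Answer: 104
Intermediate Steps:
Mul(-1, Add(Function('g')(-21), -144)) = Mul(-1, Add(Add(19, Mul(-1, -21)), -144)) = Mul(-1, Add(Add(19, 21), -144)) = Mul(-1, Add(40, -144)) = Mul(-1, -104) = 104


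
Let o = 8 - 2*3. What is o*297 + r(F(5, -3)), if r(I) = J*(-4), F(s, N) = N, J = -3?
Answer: 606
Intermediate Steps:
o = 2 (o = 8 - 6 = 2)
r(I) = 12 (r(I) = -3*(-4) = 12)
o*297 + r(F(5, -3)) = 2*297 + 12 = 594 + 12 = 606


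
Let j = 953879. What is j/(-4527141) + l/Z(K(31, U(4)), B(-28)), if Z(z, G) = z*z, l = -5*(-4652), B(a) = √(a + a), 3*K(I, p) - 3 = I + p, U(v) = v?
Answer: 236583573916/1634297901 ≈ 144.76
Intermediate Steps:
K(I, p) = 1 + I/3 + p/3 (K(I, p) = 1 + (I + p)/3 = 1 + (I/3 + p/3) = 1 + I/3 + p/3)
B(a) = √2*√a (B(a) = √(2*a) = √2*√a)
l = 23260
Z(z, G) = z²
j/(-4527141) + l/Z(K(31, U(4)), B(-28)) = 953879/(-4527141) + 23260/((1 + (⅓)*31 + (⅓)*4)²) = 953879*(-1/4527141) + 23260/((1 + 31/3 + 4/3)²) = -953879/4527141 + 23260/((38/3)²) = -953879/4527141 + 23260/(1444/9) = -953879/4527141 + 23260*(9/1444) = -953879/4527141 + 52335/361 = 236583573916/1634297901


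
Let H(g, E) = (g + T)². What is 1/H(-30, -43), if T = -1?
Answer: 1/961 ≈ 0.0010406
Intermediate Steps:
H(g, E) = (-1 + g)² (H(g, E) = (g - 1)² = (-1 + g)²)
1/H(-30, -43) = 1/((-1 - 30)²) = 1/((-31)²) = 1/961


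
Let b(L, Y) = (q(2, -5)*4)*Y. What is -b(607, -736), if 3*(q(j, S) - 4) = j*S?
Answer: 5888/3 ≈ 1962.7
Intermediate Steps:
q(j, S) = 4 + S*j/3 (q(j, S) = 4 + (j*S)/3 = 4 + (S*j)/3 = 4 + S*j/3)
b(L, Y) = 8*Y/3 (b(L, Y) = ((4 + (1/3)*(-5)*2)*4)*Y = ((4 - 10/3)*4)*Y = ((2/3)*4)*Y = 8*Y/3)
-b(607, -736) = -8*(-736)/3 = -1*(-5888/3) = 5888/3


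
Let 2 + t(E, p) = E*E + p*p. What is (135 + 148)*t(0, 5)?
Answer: 6509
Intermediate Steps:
t(E, p) = -2 + E**2 + p**2 (t(E, p) = -2 + (E*E + p*p) = -2 + (E**2 + p**2) = -2 + E**2 + p**2)
(135 + 148)*t(0, 5) = (135 + 148)*(-2 + 0**2 + 5**2) = 283*(-2 + 0 + 25) = 283*23 = 6509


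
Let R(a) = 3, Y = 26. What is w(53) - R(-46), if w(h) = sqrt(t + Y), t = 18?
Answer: -3 + 2*sqrt(11) ≈ 3.6333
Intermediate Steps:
w(h) = 2*sqrt(11) (w(h) = sqrt(18 + 26) = sqrt(44) = 2*sqrt(11))
w(53) - R(-46) = 2*sqrt(11) - 1*3 = 2*sqrt(11) - 3 = -3 + 2*sqrt(11)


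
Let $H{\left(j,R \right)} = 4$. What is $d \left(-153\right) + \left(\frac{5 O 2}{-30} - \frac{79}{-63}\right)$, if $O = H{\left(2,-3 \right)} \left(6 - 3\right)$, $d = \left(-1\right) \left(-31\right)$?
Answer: $- \frac{298982}{63} \approx -4745.7$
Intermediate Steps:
$d = 31$
$O = 12$ ($O = 4 \left(6 - 3\right) = 4 \cdot 3 = 12$)
$d \left(-153\right) + \left(\frac{5 O 2}{-30} - \frac{79}{-63}\right) = 31 \left(-153\right) + \left(\frac{5 \cdot 12 \cdot 2}{-30} - \frac{79}{-63}\right) = -4743 + \left(60 \cdot 2 \left(- \frac{1}{30}\right) - - \frac{79}{63}\right) = -4743 + \left(120 \left(- \frac{1}{30}\right) + \frac{79}{63}\right) = -4743 + \left(-4 + \frac{79}{63}\right) = -4743 - \frac{173}{63} = - \frac{298982}{63}$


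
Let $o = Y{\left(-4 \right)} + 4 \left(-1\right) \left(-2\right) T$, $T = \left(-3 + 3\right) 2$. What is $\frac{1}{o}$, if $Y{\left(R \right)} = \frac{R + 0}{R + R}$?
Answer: $2$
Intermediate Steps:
$T = 0$ ($T = 0 \cdot 2 = 0$)
$Y{\left(R \right)} = \frac{1}{2}$ ($Y{\left(R \right)} = \frac{R}{2 R} = R \frac{1}{2 R} = \frac{1}{2}$)
$o = \frac{1}{2}$ ($o = \frac{1}{2} + 4 \left(-1\right) \left(-2\right) 0 = \frac{1}{2} + \left(-4\right) \left(-2\right) 0 = \frac{1}{2} + 8 \cdot 0 = \frac{1}{2} + 0 = \frac{1}{2} \approx 0.5$)
$\frac{1}{o} = \frac{1}{\frac{1}{2}} = 2$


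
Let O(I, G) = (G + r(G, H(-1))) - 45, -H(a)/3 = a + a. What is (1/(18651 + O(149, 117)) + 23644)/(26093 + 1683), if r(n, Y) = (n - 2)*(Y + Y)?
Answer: 475315333/558380928 ≈ 0.85124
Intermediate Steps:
H(a) = -6*a (H(a) = -3*(a + a) = -6*a)
r(n, Y) = 2*Y*(-2 + n) (r(n, Y) = (-2 + n)*(2*Y) = 2*Y*(-2 + n))
O(I, G) = -69 + 13*G (O(I, G) = (G + 2*(-6*(-1))*(-2 + G)) - 45 = (G + 2*6*(-2 + G)) - 45 = (G + (-24 + 12*G)) - 45 = (-24 + 13*G) - 45 = -69 + 13*G)
(1/(18651 + O(149, 117)) + 23644)/(26093 + 1683) = (1/(18651 + (-69 + 13*117)) + 23644)/(26093 + 1683) = (1/(18651 + (-69 + 1521)) + 23644)/27776 = (1/(18651 + 1452) + 23644)*(1/27776) = (1/20103 + 23644)*(1/27776) = (475315333/20103)*(1/27776) = 475315333/558380928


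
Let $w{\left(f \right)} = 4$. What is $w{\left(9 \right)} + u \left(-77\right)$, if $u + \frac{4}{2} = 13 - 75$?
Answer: $4932$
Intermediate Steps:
$u = -64$ ($u = -2 + \left(13 - 75\right) = -2 - 62 = -64$)
$w{\left(9 \right)} + u \left(-77\right) = 4 - -4928 = 4 + 4928 = 4932$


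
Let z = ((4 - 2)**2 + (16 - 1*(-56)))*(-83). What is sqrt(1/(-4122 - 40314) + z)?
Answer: I*sqrt(5886348069)/966 ≈ 79.423*I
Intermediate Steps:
z = -6308 (z = (2**2 + (16 + 56))*(-83) = (4 + 72)*(-83) = 76*(-83) = -6308)
sqrt(1/(-4122 - 40314) + z) = sqrt(1/(-4122 - 40314) - 6308) = sqrt(1/(-44436) - 6308) = sqrt(-1/44436 - 6308) = sqrt(-280302289/44436) = I*sqrt(5886348069)/966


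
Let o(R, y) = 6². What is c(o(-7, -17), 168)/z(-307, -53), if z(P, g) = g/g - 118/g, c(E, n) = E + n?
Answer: 3604/57 ≈ 63.228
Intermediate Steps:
o(R, y) = 36
z(P, g) = 1 - 118/g
c(o(-7, -17), 168)/z(-307, -53) = (36 + 168)/(((-118 - 53)/(-53))) = 204/((-1/53*(-171))) = 204/(171/53) = 204*(53/171) = 3604/57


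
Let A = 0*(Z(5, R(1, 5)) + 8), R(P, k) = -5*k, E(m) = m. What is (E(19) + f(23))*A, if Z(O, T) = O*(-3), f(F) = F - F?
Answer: 0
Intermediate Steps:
f(F) = 0
Z(O, T) = -3*O
A = 0 (A = 0*(-3*5 + 8) = 0*(-15 + 8) = 0*(-7) = 0)
(E(19) + f(23))*A = (19 + 0)*0 = 19*0 = 0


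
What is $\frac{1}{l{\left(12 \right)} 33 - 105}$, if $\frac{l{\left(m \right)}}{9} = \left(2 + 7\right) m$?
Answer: $\frac{1}{31971} \approx 3.1278 \cdot 10^{-5}$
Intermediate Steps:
$l{\left(m \right)} = 81 m$ ($l{\left(m \right)} = 9 \left(2 + 7\right) m = 9 \cdot 9 m = 81 m$)
$\frac{1}{l{\left(12 \right)} 33 - 105} = \frac{1}{81 \cdot 12 \cdot 33 - 105} = \frac{1}{972 \cdot 33 - 105} = \frac{1}{32076 - 105} = \frac{1}{31971}$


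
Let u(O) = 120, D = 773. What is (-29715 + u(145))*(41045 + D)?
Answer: -1237603710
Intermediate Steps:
(-29715 + u(145))*(41045 + D) = (-29715 + 120)*(41045 + 773) = -29595*41818 = -1237603710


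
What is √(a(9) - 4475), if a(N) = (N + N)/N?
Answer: 3*I*√497 ≈ 66.88*I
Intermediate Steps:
a(N) = 2 (a(N) = (2*N)/N = 2)
√(a(9) - 4475) = √(2 - 4475) = √(-4473) = 3*I*√497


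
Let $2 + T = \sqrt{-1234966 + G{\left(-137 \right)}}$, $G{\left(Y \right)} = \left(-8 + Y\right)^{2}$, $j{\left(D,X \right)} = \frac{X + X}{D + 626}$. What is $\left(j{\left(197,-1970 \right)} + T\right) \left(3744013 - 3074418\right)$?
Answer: $- \frac{3740357670}{823} + 669595 i \sqrt{1213941} \approx -4.5448 \cdot 10^{6} + 7.3775 \cdot 10^{8} i$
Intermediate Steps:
$j{\left(D,X \right)} = \frac{2 X}{626 + D}$
$T = -2 + i \sqrt{1213941}$ ($T = -2 + \sqrt{-1234966 + \left(-8 - 137\right)^{2}} = -2 + \sqrt{-1234966 + \left(-145\right)^{2}} = -2 + \sqrt{-1234966 + 21025} = -2 + \sqrt{-1213941} = -2 + i \sqrt{1213941} \approx -2.0 + 1101.8 i$)
$\left(j{\left(197,-1970 \right)} + T\right) \left(3744013 - 3074418\right) = \left(2 \left(-1970\right) \frac{1}{626 + 197} - \left(2 - i \sqrt{1213941}\right)\right) \left(3744013 - 3074418\right) = \left(2 \left(-1970\right) \frac{1}{823} - \left(2 - i \sqrt{1213941}\right)\right) 669595 = \left(- \frac{3940}{823} - \left(2 - i \sqrt{1213941}\right)\right) 669595 = \left(- \frac{5586}{823} + i \sqrt{1213941}\right) 669595 = - \frac{3740357670}{823} + 669595 i \sqrt{1213941}$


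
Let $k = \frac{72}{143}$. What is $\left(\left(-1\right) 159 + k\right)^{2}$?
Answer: $\frac{513702225}{20449} \approx 25121.0$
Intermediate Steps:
$k = \frac{72}{143}$ ($k = 72 \cdot \frac{1}{143} = \frac{72}{143} \approx 0.5035$)
$\left(\left(-1\right) 159 + k\right)^{2} = \left(\left(-1\right) 159 + \frac{72}{143}\right)^{2} = \left(-159 + \frac{72}{143}\right)^{2} = \left(- \frac{22665}{143}\right)^{2} = \frac{513702225}{20449}$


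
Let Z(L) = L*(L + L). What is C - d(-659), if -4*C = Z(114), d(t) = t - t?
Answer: -6498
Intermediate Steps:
d(t) = 0
Z(L) = 2*L² (Z(L) = L*(2*L) = 2*L²)
C = -6498 (C = -114²/2 = -12996/2 = -¼*25992 = -6498)
C - d(-659) = -6498 - 1*0 = -6498 + 0 = -6498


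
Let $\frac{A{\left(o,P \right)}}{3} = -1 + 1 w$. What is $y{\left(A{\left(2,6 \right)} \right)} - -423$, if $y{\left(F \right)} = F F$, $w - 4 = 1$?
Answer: $567$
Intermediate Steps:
$w = 5$ ($w = 4 + 1 = 5$)
$A{\left(o,P \right)} = 12$ ($A{\left(o,P \right)} = 3 \left(-1 + 1 \cdot 5\right) = 3 \left(-1 + 5\right) = 3 \cdot 4 = 12$)
$y{\left(F \right)} = F^{2}$
$y{\left(A{\left(2,6 \right)} \right)} - -423 = 12^{2} - -423 = 144 + 423 = 567$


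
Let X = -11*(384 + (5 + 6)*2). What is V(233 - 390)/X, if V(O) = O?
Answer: 157/4466 ≈ 0.035155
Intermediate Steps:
X = -4466 (X = -11*(384 + 11*2) = -11*(384 + 22) = -11*406 = -4466)
V(233 - 390)/X = (233 - 390)/(-4466) = -157*(-1/4466) = 157/4466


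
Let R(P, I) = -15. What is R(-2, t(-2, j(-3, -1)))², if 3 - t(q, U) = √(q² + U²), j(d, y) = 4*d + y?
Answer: 225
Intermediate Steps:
j(d, y) = y + 4*d
t(q, U) = 3 - √(U² + q²) (t(q, U) = 3 - √(q² + U²) = 3 - √(U² + q²))
R(-2, t(-2, j(-3, -1)))² = (-15)² = 225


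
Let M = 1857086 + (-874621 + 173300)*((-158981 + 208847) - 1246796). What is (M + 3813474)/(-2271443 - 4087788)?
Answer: -839437815090/6359231 ≈ -1.3200e+5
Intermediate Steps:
M = 839434001616 (M = 1857086 - 701321*(49866 - 1246796) = 1857086 - 701321*(-1196930) = 1857086 + 839432144530 = 839434001616)
(M + 3813474)/(-2271443 - 4087788) = (839434001616 + 3813474)/(-2271443 - 4087788) = 839437815090/(-6359231) = 839437815090*(-1/6359231) = -839437815090/6359231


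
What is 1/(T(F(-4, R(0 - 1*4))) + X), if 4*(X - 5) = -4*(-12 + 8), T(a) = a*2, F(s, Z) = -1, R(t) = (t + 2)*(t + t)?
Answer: ⅐ ≈ 0.14286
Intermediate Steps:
R(t) = 2*t*(2 + t) (R(t) = (2 + t)*(2*t) = 2*t*(2 + t))
T(a) = 2*a
X = 9 (X = 5 + (-4*(-12 + 8))/4 = 5 + (-4*(-4))/4 = 5 + (¼)*16 = 5 + 4 = 9)
1/(T(F(-4, R(0 - 1*4))) + X) = 1/(2*(-1) + 9) = 1/(-2 + 9) = 1/7 = ⅐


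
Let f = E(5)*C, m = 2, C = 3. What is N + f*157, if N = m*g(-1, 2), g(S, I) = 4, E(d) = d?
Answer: 2363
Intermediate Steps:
N = 8 (N = 2*4 = 8)
f = 15 (f = 5*3 = 15)
N + f*157 = 8 + 15*157 = 8 + 2355 = 2363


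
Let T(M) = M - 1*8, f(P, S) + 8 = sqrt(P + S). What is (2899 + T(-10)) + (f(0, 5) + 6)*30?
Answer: 2821 + 30*sqrt(5) ≈ 2888.1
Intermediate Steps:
f(P, S) = -8 + sqrt(P + S)
T(M) = -8 + M (T(M) = M - 8 = -8 + M)
(2899 + T(-10)) + (f(0, 5) + 6)*30 = (2899 + (-8 - 10)) + ((-8 + sqrt(0 + 5)) + 6)*30 = (2899 - 18) + ((-8 + sqrt(5)) + 6)*30 = 2881 + (-2 + sqrt(5))*30 = 2881 + (-60 + 30*sqrt(5)) = 2821 + 30*sqrt(5)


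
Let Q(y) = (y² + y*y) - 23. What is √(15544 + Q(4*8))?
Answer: √17569 ≈ 132.55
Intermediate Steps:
Q(y) = -23 + 2*y² (Q(y) = (y² + y²) - 23 = 2*y² - 23 = -23 + 2*y²)
√(15544 + Q(4*8)) = √(15544 + (-23 + 2*(4*8)²)) = √(15544 + (-23 + 2*32²)) = √(15544 + (-23 + 2*1024)) = √(15544 + (-23 + 2048)) = √(15544 + 2025) = √17569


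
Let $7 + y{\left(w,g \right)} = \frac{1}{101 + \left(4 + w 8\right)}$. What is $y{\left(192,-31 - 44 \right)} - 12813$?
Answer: $- \frac{21037619}{1641} \approx -12820.0$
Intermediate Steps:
$y{\left(w,g \right)} = -7 + \frac{1}{105 + 8 w}$ ($y{\left(w,g \right)} = -7 + \frac{1}{101 + \left(4 + w 8\right)} = -7 + \frac{1}{101 + \left(4 + 8 w\right)} = -7 + \frac{1}{105 + 8 w}$)
$y{\left(192,-31 - 44 \right)} - 12813 = \frac{2 \left(-367 - 5376\right)}{105 + 8 \cdot 192} - 12813 = \frac{2 \left(-367 - 5376\right)}{105 + 1536} - 12813 = 2 \cdot \frac{1}{1641} \left(-5743\right) - 12813 = - \frac{11486}{1641} - 12813 = - \frac{21037619}{1641}$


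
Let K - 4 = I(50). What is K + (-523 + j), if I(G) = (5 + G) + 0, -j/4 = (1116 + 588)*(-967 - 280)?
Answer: 8499088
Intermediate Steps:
j = 8499552 (j = -4*(1116 + 588)*(-967 - 280) = -6816*(-1247) = -4*(-2124888) = 8499552)
I(G) = 5 + G
K = 59 (K = 4 + (5 + 50) = 4 + 55 = 59)
K + (-523 + j) = 59 + (-523 + 8499552) = 59 + 8499029 = 8499088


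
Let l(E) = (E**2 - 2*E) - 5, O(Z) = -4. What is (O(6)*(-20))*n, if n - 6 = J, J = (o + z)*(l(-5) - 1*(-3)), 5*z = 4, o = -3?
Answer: -5328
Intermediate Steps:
z = 4/5 (z = (1/5)*4 = 4/5 ≈ 0.80000)
l(E) = -5 + E**2 - 2*E
J = -363/5 (J = (-3 + 4/5)*((-5 + (-5)**2 - 2*(-5)) - 1*(-3)) = -11*((-5 + 25 + 10) + 3)/5 = -11*(30 + 3)/5 = -11/5*33 = -363/5 ≈ -72.600)
n = -333/5 (n = 6 - 363/5 = -333/5 ≈ -66.600)
(O(6)*(-20))*n = -4*(-20)*(-333/5) = 80*(-333/5) = -5328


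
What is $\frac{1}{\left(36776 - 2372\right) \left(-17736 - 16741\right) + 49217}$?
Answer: $- \frac{1}{1186097491} \approx -8.431 \cdot 10^{-10}$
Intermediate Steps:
$\frac{1}{\left(36776 - 2372\right) \left(-17736 - 16741\right) + 49217} = \frac{1}{34404 \left(-34477\right) + 49217} = \frac{1}{-1186146708 + 49217} = \frac{1}{-1186097491} = - \frac{1}{1186097491}$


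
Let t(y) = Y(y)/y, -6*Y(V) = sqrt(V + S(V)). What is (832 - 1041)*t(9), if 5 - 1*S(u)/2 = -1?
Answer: 209*sqrt(21)/54 ≈ 17.736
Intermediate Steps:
S(u) = 12 (S(u) = 10 - 2*(-1) = 10 + 2 = 12)
Y(V) = -sqrt(12 + V)/6 (Y(V) = -sqrt(V + 12)/6 = -sqrt(12 + V)/6)
t(y) = -sqrt(12 + y)/(6*y) (t(y) = (-sqrt(12 + y)/6)/y = -sqrt(12 + y)/(6*y))
(832 - 1041)*t(9) = (832 - 1041)*(-1/6*sqrt(12 + 9)/9) = -(-209)*sqrt(21)/(6*9) = -(-209)*sqrt(21)/54 = 209*sqrt(21)/54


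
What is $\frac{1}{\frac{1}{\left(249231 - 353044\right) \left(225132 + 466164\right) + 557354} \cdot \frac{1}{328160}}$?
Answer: $-23550387401119040$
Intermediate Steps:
$\frac{1}{\frac{1}{\left(249231 - 353044\right) \left(225132 + 466164\right) + 557354} \cdot \frac{1}{328160}} = \frac{1}{\frac{1}{\left(-103813\right) 691296 + 557354} \cdot \frac{1}{328160}} = \frac{1}{\frac{1}{-71765511648 + 557354} \cdot \frac{1}{328160}} = \frac{1}{\frac{1}{-71764954294} \cdot \frac{1}{328160}} = \frac{1}{\left(- \frac{1}{71764954294}\right) \frac{1}{328160}} = \frac{1}{- \frac{1}{23550387401119040}} = -23550387401119040$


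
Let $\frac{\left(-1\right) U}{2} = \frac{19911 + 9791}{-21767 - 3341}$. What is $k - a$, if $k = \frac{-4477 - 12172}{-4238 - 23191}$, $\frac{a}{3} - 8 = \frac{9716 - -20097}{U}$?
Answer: $- \frac{15408405671284}{407348079} \approx -37826.0$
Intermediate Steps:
$U = \frac{14851}{6277}$ ($U = - 2 \frac{19911 + 9791}{-21767 - 3341} = - 2 \frac{29702}{-25108} = - 2 \cdot 29702 \left(- \frac{1}{25108}\right) = \left(-2\right) \left(- \frac{14851}{12554}\right) = \frac{14851}{6277} \approx 2.3659$)
$a = \frac{561765027}{14851}$ ($a = 24 + 3 \frac{9716 - -20097}{\frac{14851}{6277}} = 24 + 3 \left(9716 + 20097\right) \frac{6277}{14851} = 24 + 3 \cdot 29813 \cdot \frac{6277}{14851} = 24 + 3 \cdot \frac{187136201}{14851} = 24 + \frac{561408603}{14851} = \frac{561765027}{14851} \approx 37827.0$)
$k = \frac{16649}{27429}$ ($k = - \frac{16649}{-27429} = \left(-16649\right) \left(- \frac{1}{27429}\right) = \frac{16649}{27429} \approx 0.60699$)
$k - a = \frac{16649}{27429} - \frac{561765027}{14851} = - \frac{15408405671284}{407348079}$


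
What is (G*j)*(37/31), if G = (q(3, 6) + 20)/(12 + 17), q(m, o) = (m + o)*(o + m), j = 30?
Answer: 112110/899 ≈ 124.71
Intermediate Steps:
q(m, o) = (m + o)² (q(m, o) = (m + o)*(m + o) = (m + o)²)
G = 101/29 (G = ((3 + 6)² + 20)/(12 + 17) = (9² + 20)/29 = (81 + 20)*(1/29) = 101*(1/29) = 101/29 ≈ 3.4828)
(G*j)*(37/31) = ((101/29)*30)*(37/31) = 3030*(37*(1/31))/29 = (3030/29)*(37/31) = 112110/899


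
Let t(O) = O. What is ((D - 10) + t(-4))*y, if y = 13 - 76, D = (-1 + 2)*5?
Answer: 567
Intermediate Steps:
D = 5 (D = 1*5 = 5)
y = -63
((D - 10) + t(-4))*y = ((5 - 10) - 4)*(-63) = (-5 - 4)*(-63) = -9*(-63) = 567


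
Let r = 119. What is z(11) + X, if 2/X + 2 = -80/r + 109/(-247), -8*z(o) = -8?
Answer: 32731/91517 ≈ 0.35765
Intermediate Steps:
z(o) = 1 (z(o) = -⅛*(-8) = 1)
X = -58786/91517 (X = 2/(-2 + (-80/119 + 109/(-247))) = 2/(-2 + (-80*1/119 + 109*(-1/247))) = 2/(-2 + (-80/119 - 109/247)) = 2/(-2 - 32731/29393) = 2/(-91517/29393) = 2*(-29393/91517) = -58786/91517 ≈ -0.64235)
z(11) + X = 1 - 58786/91517 = 32731/91517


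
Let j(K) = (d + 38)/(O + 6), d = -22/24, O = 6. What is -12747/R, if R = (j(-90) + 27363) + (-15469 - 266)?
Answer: -1835568/1674877 ≈ -1.0959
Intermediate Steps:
d = -11/12 (d = -22*1/24 = -11/12 ≈ -0.91667)
j(K) = 445/144 (j(K) = (-11/12 + 38)/(6 + 6) = (445/12)/12 = (445/12)*(1/12) = 445/144)
R = 1674877/144 (R = (445/144 + 27363) + (-15469 - 266) = 3940717/144 - 15735 = 1674877/144 ≈ 11631.)
-12747/R = -12747/1674877/144 = -12747*144/1674877 = -1835568/1674877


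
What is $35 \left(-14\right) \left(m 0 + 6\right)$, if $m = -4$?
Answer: $-2940$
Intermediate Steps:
$35 \left(-14\right) \left(m 0 + 6\right) = 35 \left(-14\right) \left(\left(-4\right) 0 + 6\right) = - 490 \left(0 + 6\right) = \left(-490\right) 6 = -2940$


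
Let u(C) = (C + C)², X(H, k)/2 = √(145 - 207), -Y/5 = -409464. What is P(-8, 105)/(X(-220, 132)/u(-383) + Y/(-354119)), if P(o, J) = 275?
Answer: -8580107784083454216774000/180383392114857166871791 - 5058580901795005475*I*√62/180383392114857166871791 ≈ -47.566 - 0.00022081*I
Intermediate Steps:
Y = 2047320 (Y = -5*(-409464) = 2047320)
X(H, k) = 2*I*√62 (X(H, k) = 2*√(145 - 207) = 2*√(-62) = 2*(I*√62) = 2*I*√62)
u(C) = 4*C² (u(C) = (2*C)² = 4*C²)
P(-8, 105)/(X(-220, 132)/u(-383) + Y/(-354119)) = 275/((2*I*√62)/((4*(-383)²)) + 2047320/(-354119)) = 275/((2*I*√62)/((4*146689)) + 2047320*(-1/354119)) = 275/((2*I*√62)/586756 - 2047320/354119) = 275/((2*I*√62)*(1/586756) - 2047320/354119) = 275/(I*√62/293378 - 2047320/354119) = 275/(-2047320/354119 + I*√62/293378)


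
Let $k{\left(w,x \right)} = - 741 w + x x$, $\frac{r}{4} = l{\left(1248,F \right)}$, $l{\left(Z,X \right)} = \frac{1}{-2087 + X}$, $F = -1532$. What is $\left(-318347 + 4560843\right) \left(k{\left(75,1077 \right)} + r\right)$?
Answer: $\frac{16955801853456512}{3619} \approx 4.6852 \cdot 10^{12}$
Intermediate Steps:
$r = - \frac{4}{3619}$ ($r = \frac{4}{-2087 - 1532} = \frac{4}{-3619} = 4 \left(- \frac{1}{3619}\right) = - \frac{4}{3619} \approx -0.0011053$)
$k{\left(w,x \right)} = x^{2} - 741 w$ ($k{\left(w,x \right)} = - 741 w + x^{2} = x^{2} - 741 w$)
$\left(-318347 + 4560843\right) \left(k{\left(75,1077 \right)} + r\right) = \left(-318347 + 4560843\right) \left(\left(1077^{2} - 55575\right) - \frac{4}{3619}\right) = 4242496 \left(\left(1159929 - 55575\right) - \frac{4}{3619}\right) = 4242496 \left(1104354 - \frac{4}{3619}\right) = 4242496 \cdot \frac{3996657122}{3619} = \frac{16955801853456512}{3619}$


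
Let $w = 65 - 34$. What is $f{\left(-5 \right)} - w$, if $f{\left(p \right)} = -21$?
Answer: $-52$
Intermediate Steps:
$w = 31$ ($w = 65 - 34 = 31$)
$f{\left(-5 \right)} - w = -21 - 31 = -52$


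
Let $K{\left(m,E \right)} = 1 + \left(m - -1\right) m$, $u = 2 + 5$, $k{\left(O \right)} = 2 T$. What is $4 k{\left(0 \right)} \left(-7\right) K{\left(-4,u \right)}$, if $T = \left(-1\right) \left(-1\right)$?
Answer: $-728$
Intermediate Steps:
$T = 1$
$k{\left(O \right)} = 2$ ($k{\left(O \right)} = 2 \cdot 1 = 2$)
$u = 7$
$K{\left(m,E \right)} = 1 + m \left(1 + m\right)$ ($K{\left(m,E \right)} = 1 + \left(m + 1\right) m = 1 + \left(1 + m\right) m = 1 + m \left(1 + m\right)$)
$4 k{\left(0 \right)} \left(-7\right) K{\left(-4,u \right)} = 4 \cdot 2 \left(-7\right) \left(1 - 4 + \left(-4\right)^{2}\right) = 8 \left(-7\right) \left(1 - 4 + 16\right) = \left(-56\right) 13 = -728$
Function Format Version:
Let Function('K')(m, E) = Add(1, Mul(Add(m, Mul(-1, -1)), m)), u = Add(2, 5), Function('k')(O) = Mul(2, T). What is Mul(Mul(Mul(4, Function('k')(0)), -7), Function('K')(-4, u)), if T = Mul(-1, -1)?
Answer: -728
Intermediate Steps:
T = 1
Function('k')(O) = 2 (Function('k')(O) = Mul(2, 1) = 2)
u = 7
Function('K')(m, E) = Add(1, Mul(m, Add(1, m))) (Function('K')(m, E) = Add(1, Mul(Add(m, 1), m)) = Add(1, Mul(Add(1, m), m)) = Add(1, Mul(m, Add(1, m))))
Mul(Mul(Mul(4, Function('k')(0)), -7), Function('K')(-4, u)) = Mul(Mul(Mul(4, 2), -7), Add(1, -4, Pow(-4, 2))) = Mul(Mul(8, -7), Add(1, -4, 16)) = Mul(-56, 13) = -728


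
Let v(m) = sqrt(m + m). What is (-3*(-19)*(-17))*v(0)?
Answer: 0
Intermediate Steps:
v(m) = sqrt(2)*sqrt(m) (v(m) = sqrt(2*m) = sqrt(2)*sqrt(m))
(-3*(-19)*(-17))*v(0) = (-3*(-19)*(-17))*(sqrt(2)*sqrt(0)) = (57*(-17))*(sqrt(2)*0) = -969*0 = 0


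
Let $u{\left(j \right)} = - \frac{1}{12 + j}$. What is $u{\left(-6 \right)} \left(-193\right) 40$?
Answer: $\frac{3860}{3} \approx 1286.7$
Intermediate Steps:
$u{\left(-6 \right)} \left(-193\right) 40 = - \frac{1}{12 - 6} \left(-193\right) 40 = - \frac{1}{6} \left(-193\right) 40 = \left(-1\right) \frac{1}{6} \left(-193\right) 40 = \left(- \frac{1}{6}\right) \left(-193\right) 40 = \frac{193}{6} \cdot 40 = \frac{3860}{3}$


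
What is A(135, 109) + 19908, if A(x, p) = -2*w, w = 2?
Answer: 19904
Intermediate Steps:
A(x, p) = -4 (A(x, p) = -2*2 = -4)
A(135, 109) + 19908 = -4 + 19908 = 19904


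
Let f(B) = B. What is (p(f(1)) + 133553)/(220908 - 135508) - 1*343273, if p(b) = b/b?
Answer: -14657690323/42700 ≈ -3.4327e+5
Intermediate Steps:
p(b) = 1
(p(f(1)) + 133553)/(220908 - 135508) - 1*343273 = (1 + 133553)/(220908 - 135508) - 1*343273 = 133554/85400 - 343273 = 133554*(1/85400) - 343273 = 66777/42700 - 343273 = -14657690323/42700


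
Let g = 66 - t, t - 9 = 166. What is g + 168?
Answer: 59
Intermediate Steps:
t = 175 (t = 9 + 166 = 175)
g = -109 (g = 66 - 1*175 = 66 - 175 = -109)
g + 168 = -109 + 168 = 59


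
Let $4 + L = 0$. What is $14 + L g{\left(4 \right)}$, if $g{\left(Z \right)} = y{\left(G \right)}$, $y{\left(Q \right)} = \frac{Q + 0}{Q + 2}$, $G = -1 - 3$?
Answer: $6$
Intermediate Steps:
$G = -4$
$y{\left(Q \right)} = \frac{Q}{2 + Q}$
$g{\left(Z \right)} = 2$ ($g{\left(Z \right)} = - \frac{4}{2 - 4} = - \frac{4}{-2} = \left(-4\right) \left(- \frac{1}{2}\right) = 2$)
$L = -4$ ($L = -4 + 0 = -4$)
$14 + L g{\left(4 \right)} = 14 - 8 = 6$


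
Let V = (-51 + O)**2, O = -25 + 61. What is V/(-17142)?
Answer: -75/5714 ≈ -0.013126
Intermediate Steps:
O = 36
V = 225 (V = (-51 + 36)**2 = (-15)**2 = 225)
V/(-17142) = 225/(-17142) = 225*(-1/17142) = -75/5714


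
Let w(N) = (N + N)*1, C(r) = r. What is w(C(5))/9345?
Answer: 2/1869 ≈ 0.0010701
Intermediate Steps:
w(N) = 2*N (w(N) = (2*N)*1 = 2*N)
w(C(5))/9345 = (2*5)/9345 = 10*(1/9345) = 2/1869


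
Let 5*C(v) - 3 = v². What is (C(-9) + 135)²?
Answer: 576081/25 ≈ 23043.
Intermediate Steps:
C(v) = ⅗ + v²/5
(C(-9) + 135)² = ((⅗ + (⅕)*(-9)²) + 135)² = ((⅗ + (⅕)*81) + 135)² = ((⅗ + 81/5) + 135)² = (84/5 + 135)² = (759/5)² = 576081/25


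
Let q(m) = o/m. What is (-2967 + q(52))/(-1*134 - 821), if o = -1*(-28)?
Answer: 38564/12415 ≈ 3.1062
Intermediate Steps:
o = 28
q(m) = 28/m
(-2967 + q(52))/(-1*134 - 821) = (-2967 + 28/52)/(-1*134 - 821) = (-2967 + 28*(1/52))/(-134 - 821) = (-2967 + 7/13)/(-955) = -38564/13*(-1/955) = 38564/12415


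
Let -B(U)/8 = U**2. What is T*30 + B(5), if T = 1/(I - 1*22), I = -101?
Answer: -8210/41 ≈ -200.24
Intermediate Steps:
B(U) = -8*U**2
T = -1/123 (T = 1/(-101 - 1*22) = 1/(-101 - 22) = 1/(-123) = -1/123 ≈ -0.0081301)
T*30 + B(5) = -1/123*30 - 8*5**2 = -10/41 - 8*25 = -10/41 - 200 = -8210/41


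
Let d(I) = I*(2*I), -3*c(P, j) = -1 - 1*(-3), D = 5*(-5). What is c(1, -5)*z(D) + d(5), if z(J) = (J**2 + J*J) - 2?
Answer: -782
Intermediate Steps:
D = -25
z(J) = -2 + 2*J**2 (z(J) = (J**2 + J**2) - 2 = 2*J**2 - 2 = -2 + 2*J**2)
c(P, j) = -2/3 (c(P, j) = -(-1 - 1*(-3))/3 = -(-1 + 3)/3 = -1/3*2 = -2/3)
d(I) = 2*I**2
c(1, -5)*z(D) + d(5) = -2*(-2 + 2*(-25)**2)/3 + 2*5**2 = -2*(-2 + 2*625)/3 + 2*25 = -2*(-2 + 1250)/3 + 50 = -2/3*1248 + 50 = -832 + 50 = -782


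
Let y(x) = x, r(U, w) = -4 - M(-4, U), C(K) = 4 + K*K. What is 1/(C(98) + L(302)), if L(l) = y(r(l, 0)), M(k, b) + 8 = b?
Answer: 1/9310 ≈ 0.00010741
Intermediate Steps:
M(k, b) = -8 + b
C(K) = 4 + K²
r(U, w) = 4 - U (r(U, w) = -4 - (-8 + U) = -4 + (8 - U) = 4 - U)
L(l) = 4 - l
1/(C(98) + L(302)) = 1/((4 + 98²) + (4 - 1*302)) = 1/((4 + 9604) + (4 - 302)) = 1/(9608 - 298) = 1/9310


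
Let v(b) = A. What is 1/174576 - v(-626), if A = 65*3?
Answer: -34042319/174576 ≈ -195.00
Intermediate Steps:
A = 195
v(b) = 195
1/174576 - v(-626) = 1/174576 - 1*195 = 1/174576 - 195 = -34042319/174576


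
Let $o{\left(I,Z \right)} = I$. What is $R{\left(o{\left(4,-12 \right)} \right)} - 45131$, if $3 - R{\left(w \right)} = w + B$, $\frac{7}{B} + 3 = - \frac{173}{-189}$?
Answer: $- \frac{17780685}{394} \approx -45129.0$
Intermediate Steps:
$B = - \frac{1323}{394}$ ($B = \frac{7}{-3 - \frac{173}{-189}} = \frac{7}{-3 - - \frac{173}{189}} = \frac{7}{-3 + \frac{173}{189}} = \frac{7}{- \frac{394}{189}} = 7 \left(- \frac{189}{394}\right) = - \frac{1323}{394} \approx -3.3579$)
$R{\left(w \right)} = \frac{2505}{394} - w$ ($R{\left(w \right)} = 3 - \left(w - \frac{1323}{394}\right) = 3 - \left(- \frac{1323}{394} + w\right) = \frac{2505}{394} - w$)
$R{\left(o{\left(4,-12 \right)} \right)} - 45131 = \left(\frac{2505}{394} - 4\right) - 45131 = \frac{929}{394} - 45131 = - \frac{17780685}{394}$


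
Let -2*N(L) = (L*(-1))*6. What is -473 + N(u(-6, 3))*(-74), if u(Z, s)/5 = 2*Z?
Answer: 12847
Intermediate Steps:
u(Z, s) = 10*Z (u(Z, s) = 5*(2*Z) = 10*Z)
N(L) = 3*L (N(L) = -L*(-1)*6/2 = -(-L)*6/2 = -(-3)*L = 3*L)
-473 + N(u(-6, 3))*(-74) = -473 + (3*(10*(-6)))*(-74) = -473 + (3*(-60))*(-74) = -473 - 180*(-74) = -473 + 13320 = 12847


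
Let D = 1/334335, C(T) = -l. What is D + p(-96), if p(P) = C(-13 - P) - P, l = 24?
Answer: 24072121/334335 ≈ 72.000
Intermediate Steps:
C(T) = -24 (C(T) = -1*24 = -24)
D = 1/334335 ≈ 2.9910e-6
p(P) = -24 - P
D + p(-96) = 1/334335 + (-24 - 1*(-96)) = 1/334335 + (-24 + 96) = 1/334335 + 72 = 24072121/334335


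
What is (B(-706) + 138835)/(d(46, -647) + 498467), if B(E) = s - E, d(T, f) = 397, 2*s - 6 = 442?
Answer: 139765/498864 ≈ 0.28017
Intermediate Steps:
s = 224 (s = 3 + (½)*442 = 3 + 221 = 224)
B(E) = 224 - E
(B(-706) + 138835)/(d(46, -647) + 498467) = ((224 - 1*(-706)) + 138835)/(397 + 498467) = ((224 + 706) + 138835)/498864 = (930 + 138835)*(1/498864) = 139765*(1/498864) = 139765/498864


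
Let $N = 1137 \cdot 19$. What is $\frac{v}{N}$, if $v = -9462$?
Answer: $- \frac{166}{379} \approx -0.43799$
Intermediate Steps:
$N = 21603$
$\frac{v}{N} = - \frac{9462}{21603} = \left(-9462\right) \frac{1}{21603} = - \frac{166}{379}$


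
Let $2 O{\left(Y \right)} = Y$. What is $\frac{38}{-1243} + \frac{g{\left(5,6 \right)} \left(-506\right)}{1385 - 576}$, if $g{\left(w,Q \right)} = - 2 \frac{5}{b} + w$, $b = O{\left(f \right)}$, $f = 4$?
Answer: $- \frac{38}{1243} \approx -0.030571$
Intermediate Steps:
$O{\left(Y \right)} = \frac{Y}{2}$
$b = 2$ ($b = \frac{1}{2} \cdot 4 = 2$)
$g{\left(w,Q \right)} = -5 + w$ ($g{\left(w,Q \right)} = - 2 \cdot \frac{5}{2} + w = - 2 \cdot 5 \cdot \frac{1}{2} + w = \left(-2\right) \frac{5}{2} + w = -5 + w$)
$\frac{38}{-1243} + \frac{g{\left(5,6 \right)} \left(-506\right)}{1385 - 576} = \frac{38}{-1243} + \frac{\left(-5 + 5\right) \left(-506\right)}{1385 - 576} = 38 \left(- \frac{1}{1243}\right) + \frac{0 \left(-506\right)}{809} = - \frac{38}{1243} + 0 \cdot \frac{1}{809} = - \frac{38}{1243} + 0 = - \frac{38}{1243}$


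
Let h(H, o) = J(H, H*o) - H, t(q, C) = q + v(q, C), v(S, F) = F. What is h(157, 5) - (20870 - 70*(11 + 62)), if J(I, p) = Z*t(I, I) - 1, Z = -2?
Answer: -16546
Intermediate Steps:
t(q, C) = C + q (t(q, C) = q + C = C + q)
J(I, p) = -1 - 4*I (J(I, p) = -2*(I + I) - 1 = -4*I - 1 = -1 - 4*I)
h(H, o) = -1 - 5*H (h(H, o) = (-1 - 4*H) - H = -1 - 5*H)
h(157, 5) - (20870 - 70*(11 + 62)) = (-1 - 5*157) - (20870 - 70*(11 + 62)) = (-1 - 785) - (20870 - 70*73) = -786 - (20870 - 1*5110) = -786 - (20870 - 5110) = -786 - 1*15760 = -786 - 15760 = -16546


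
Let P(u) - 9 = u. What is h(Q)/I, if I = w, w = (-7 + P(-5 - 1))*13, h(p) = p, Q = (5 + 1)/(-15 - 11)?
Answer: 3/676 ≈ 0.0044379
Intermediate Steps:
P(u) = 9 + u
Q = -3/13 (Q = 6/(-26) = 6*(-1/26) = -3/13 ≈ -0.23077)
w = -52 (w = (-7 + (9 + (-5 - 1)))*13 = (-7 + (9 - 6))*13 = (-7 + 3)*13 = -4*13 = -52)
I = -52
h(Q)/I = -3/13/(-52) = -3/13*(-1/52) = 3/676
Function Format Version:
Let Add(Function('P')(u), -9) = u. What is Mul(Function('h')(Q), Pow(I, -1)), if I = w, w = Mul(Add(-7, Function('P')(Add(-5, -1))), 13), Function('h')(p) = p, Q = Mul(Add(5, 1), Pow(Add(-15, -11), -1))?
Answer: Rational(3, 676) ≈ 0.0044379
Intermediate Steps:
Function('P')(u) = Add(9, u)
Q = Rational(-3, 13) (Q = Mul(6, Pow(-26, -1)) = Mul(6, Rational(-1, 26)) = Rational(-3, 13) ≈ -0.23077)
w = -52 (w = Mul(Add(-7, Add(9, Add(-5, -1))), 13) = Mul(Add(-7, Add(9, -6)), 13) = Mul(Add(-7, 3), 13) = Mul(-4, 13) = -52)
I = -52
Mul(Function('h')(Q), Pow(I, -1)) = Mul(Rational(-3, 13), Pow(-52, -1)) = Mul(Rational(-3, 13), Rational(-1, 52)) = Rational(3, 676)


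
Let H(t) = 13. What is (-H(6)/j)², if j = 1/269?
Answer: 12229009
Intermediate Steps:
j = 1/269 ≈ 0.0037175
(-H(6)/j)² = (-13/1/269)² = (-13*269)² = (-1*3497)² = (-3497)² = 12229009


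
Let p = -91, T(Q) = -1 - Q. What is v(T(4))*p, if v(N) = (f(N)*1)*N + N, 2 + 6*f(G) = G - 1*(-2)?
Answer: 455/6 ≈ 75.833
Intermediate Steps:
f(G) = G/6 (f(G) = -⅓ + (G - 1*(-2))/6 = -⅓ + (G + 2)/6 = -⅓ + (2 + G)/6 = -⅓ + (⅓ + G/6) = G/6)
v(N) = N + N²/6 (v(N) = ((N/6)*1)*N + N = (N/6)*N + N = N²/6 + N = N + N²/6)
v(T(4))*p = ((-1 - 1*4)*(6 + (-1 - 1*4))/6)*(-91) = ((-1 - 4)*(6 + (-1 - 4))/6)*(-91) = ((⅙)*(-5)*(6 - 5))*(-91) = ((⅙)*(-5)*1)*(-91) = -⅚*(-91) = 455/6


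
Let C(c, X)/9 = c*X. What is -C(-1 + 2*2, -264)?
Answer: 7128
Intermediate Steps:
C(c, X) = 9*X*c (C(c, X) = 9*(c*X) = 9*(X*c) = 9*X*c)
-C(-1 + 2*2, -264) = -9*(-264)*(-1 + 2*2) = -9*(-264)*(-1 + 4) = -9*(-264)*3 = -1*(-7128) = 7128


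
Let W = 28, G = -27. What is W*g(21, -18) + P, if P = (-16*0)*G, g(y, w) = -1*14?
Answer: -392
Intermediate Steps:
g(y, w) = -14
P = 0 (P = -16*0*(-27) = 0*(-27) = 0)
W*g(21, -18) + P = 28*(-14) + 0 = -392 + 0 = -392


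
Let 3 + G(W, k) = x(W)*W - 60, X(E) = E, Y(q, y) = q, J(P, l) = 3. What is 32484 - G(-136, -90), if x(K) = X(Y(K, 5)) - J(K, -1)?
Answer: 13643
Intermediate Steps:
x(K) = -3 + K (x(K) = K - 1*3 = K - 3 = -3 + K)
G(W, k) = -63 + W*(-3 + W) (G(W, k) = -3 + ((-3 + W)*W - 60) = -3 + (W*(-3 + W) - 60) = -3 + (-60 + W*(-3 + W)) = -63 + W*(-3 + W))
32484 - G(-136, -90) = 32484 - (-63 - 136*(-3 - 136)) = 32484 - (-63 - 136*(-139)) = 32484 - (-63 + 18904) = 32484 - 1*18841 = 32484 - 18841 = 13643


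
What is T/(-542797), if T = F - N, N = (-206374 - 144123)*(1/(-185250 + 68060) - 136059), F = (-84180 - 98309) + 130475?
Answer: 5588594612213527/63610380430 ≈ 87857.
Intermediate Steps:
F = -52014 (F = -182489 + 130475 = -52014)
N = 5588588516692867/117190 (N = -350497*(1/(-117190) - 136059) = -350497*(-1/117190 - 136059) = -350497*(-15944754211/117190) = 5588588516692867/117190 ≈ 4.7688e+10)
T = -5588594612213527/117190 (T = -52014 - 1*5588588516692867/117190 = -52014 - 5588588516692867/117190 = -5588594612213527/117190 ≈ -4.7688e+10)
T/(-542797) = -5588594612213527/117190/(-542797) = -5588594612213527/117190*(-1/542797) = 5588594612213527/63610380430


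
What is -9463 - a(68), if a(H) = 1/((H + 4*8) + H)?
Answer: -1589785/168 ≈ -9463.0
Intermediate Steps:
a(H) = 1/(32 + 2*H) (a(H) = 1/((H + 32) + H) = 1/((32 + H) + H) = 1/(32 + 2*H))
-9463 - a(68) = -9463 - 1/(2*(16 + 68)) = -9463 - 1/(2*84) = -9463 - 1*1/168 = -9463 - 1/168 = -1589785/168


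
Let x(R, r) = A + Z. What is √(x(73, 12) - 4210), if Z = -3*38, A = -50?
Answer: 27*I*√6 ≈ 66.136*I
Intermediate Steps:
Z = -114
x(R, r) = -164 (x(R, r) = -50 - 114 = -164)
√(x(73, 12) - 4210) = √(-164 - 4210) = √(-4374) = 27*I*√6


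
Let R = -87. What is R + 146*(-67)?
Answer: -9869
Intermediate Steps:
R + 146*(-67) = -87 + 146*(-67) = -87 - 9782 = -9869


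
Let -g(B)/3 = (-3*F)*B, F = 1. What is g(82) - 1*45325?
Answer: -44587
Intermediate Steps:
g(B) = 9*B (g(B) = -3*(-3*1)*B = -(-9)*B = 9*B)
g(82) - 1*45325 = 9*82 - 1*45325 = 738 - 45325 = -44587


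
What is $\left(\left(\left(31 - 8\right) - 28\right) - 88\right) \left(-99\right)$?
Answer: $9207$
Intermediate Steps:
$\left(\left(\left(31 - 8\right) - 28\right) - 88\right) \left(-99\right) = \left(\left(23 - 28\right) - 88\right) \left(-99\right) = \left(-5 - 88\right) \left(-99\right) = \left(-93\right) \left(-99\right) = 9207$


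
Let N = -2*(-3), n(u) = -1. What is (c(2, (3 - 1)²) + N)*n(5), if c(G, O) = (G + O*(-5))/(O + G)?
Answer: -3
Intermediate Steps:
c(G, O) = (G - 5*O)/(G + O)
N = 6
(c(2, (3 - 1)²) + N)*n(5) = ((2 - 5*(3 - 1)²)/(2 + (3 - 1)²) + 6)*(-1) = ((2 - 5*2²)/(2 + 2²) + 6)*(-1) = ((2 - 5*4)/(2 + 4) + 6)*(-1) = ((2 - 20)/6 + 6)*(-1) = ((⅙)*(-18) + 6)*(-1) = (-3 + 6)*(-1) = 3*(-1) = -3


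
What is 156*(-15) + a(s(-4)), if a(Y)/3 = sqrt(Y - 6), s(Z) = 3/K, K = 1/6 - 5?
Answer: -2340 + 24*I*sqrt(87)/29 ≈ -2340.0 + 7.7192*I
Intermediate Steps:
K = -29/6 (K = 1*(1/6) - 5 = 1/6 - 5 = -29/6 ≈ -4.8333)
s(Z) = -18/29 (s(Z) = 3/(-29/6) = 3*(-6/29) = -18/29)
a(Y) = 3*sqrt(-6 + Y) (a(Y) = 3*sqrt(Y - 6) = 3*sqrt(-6 + Y))
156*(-15) + a(s(-4)) = 156*(-15) + 3*sqrt(-6 - 18/29) = -2340 + 3*sqrt(-192/29) = -2340 + 3*(8*I*sqrt(87)/29) = -2340 + 24*I*sqrt(87)/29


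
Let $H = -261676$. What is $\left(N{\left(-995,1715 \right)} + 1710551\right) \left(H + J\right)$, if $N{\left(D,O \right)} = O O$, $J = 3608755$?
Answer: $15569861762304$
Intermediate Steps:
$N{\left(D,O \right)} = O^{2}$
$\left(N{\left(-995,1715 \right)} + 1710551\right) \left(H + J\right) = \left(1715^{2} + 1710551\right) \left(-261676 + 3608755\right) = \left(2941225 + 1710551\right) 3347079 = 4651776 \cdot 3347079 = 15569861762304$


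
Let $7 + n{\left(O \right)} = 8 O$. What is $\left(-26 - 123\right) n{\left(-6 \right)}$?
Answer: $8195$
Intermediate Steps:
$n{\left(O \right)} = -7 + 8 O$
$\left(-26 - 123\right) n{\left(-6 \right)} = \left(-26 - 123\right) \left(-7 + 8 \left(-6\right)\right) = - 149 \left(-7 - 48\right) = \left(-149\right) \left(-55\right) = 8195$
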